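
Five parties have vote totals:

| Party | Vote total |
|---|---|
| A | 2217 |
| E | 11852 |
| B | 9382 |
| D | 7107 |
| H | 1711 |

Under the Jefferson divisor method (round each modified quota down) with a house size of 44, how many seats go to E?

Standard divisor 32269/44 ≈ 733.386; standard quotas: A 3.023, E 16.161, B 12.793, D 9.691, H 2.333.
Rounding down gives 3, 16, 12, 9, 2 = 42 seats, so the divisor must be adjusted.
With modified divisor 700: modified quotas A 3.167, E 16.931, B 13.403, D 10.153, H 2.444.
Rounding down: A 3, E 16, B 13, D 10, H 2 (total 44).
E receives 16.

16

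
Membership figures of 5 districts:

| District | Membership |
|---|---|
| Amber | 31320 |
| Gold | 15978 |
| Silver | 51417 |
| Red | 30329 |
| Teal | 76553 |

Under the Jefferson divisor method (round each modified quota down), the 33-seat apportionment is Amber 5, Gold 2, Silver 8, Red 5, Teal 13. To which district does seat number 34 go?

Priority for the next seat is population ÷ (current seats + 1).
Priorities: Amber 5220.000, Gold 5326.000, Silver 5713.000, Red 5054.833, Teal 5468.071.
Highest priority: Silver.

Silver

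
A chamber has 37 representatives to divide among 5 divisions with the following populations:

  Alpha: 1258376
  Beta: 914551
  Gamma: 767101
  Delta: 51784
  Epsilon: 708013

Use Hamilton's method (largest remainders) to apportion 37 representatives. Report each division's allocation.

Total 3699825; standard divisor 3699825/37 ≈ 99995.27.
Standard quotas: Alpha 12.5844, Beta 9.1459, Gamma 7.6714, Delta 0.5179, Epsilon 7.0805.
Lower quotas: Alpha 12, Beta 9, Gamma 7, Delta 0, Epsilon 7 (sum 35, leaving 2 seats).
Remainders in descending order: Gamma 0.6714, Alpha 0.5844, Delta 0.5179, Beta 0.1459, Epsilon 0.0805.
Largest remainders: Gamma, Alpha receive the extra seats.

Alpha 13, Beta 9, Gamma 8, Delta 0, Epsilon 7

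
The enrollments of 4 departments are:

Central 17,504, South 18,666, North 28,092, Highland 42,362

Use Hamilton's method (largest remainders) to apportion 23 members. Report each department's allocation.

Standard divisor: 106624 ÷ 23 ≈ 4635.826.
Standard quotas: Central 3.7758, South 4.0265, North 6.0598, Highland 9.1380.
Lower quotas: Central 3, South 4, North 6, Highland 9 (sum 22, leaving 1 seat).
Remainders in descending order: Central 0.7758, Highland 0.1380, North 0.0598, South 0.0265.
Largest remainder: Central receives the extra seat.

Central: 4, South: 4, North: 6, Highland: 9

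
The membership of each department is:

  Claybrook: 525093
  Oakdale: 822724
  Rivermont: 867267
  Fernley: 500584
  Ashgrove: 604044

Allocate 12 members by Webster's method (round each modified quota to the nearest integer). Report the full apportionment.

Claybrook: 2, Oakdale: 3, Rivermont: 3, Fernley: 2, Ashgrove: 2

Standard divisor 3319712/12 ≈ 276642.667; standard quotas: Claybrook 1.898, Oakdale 2.974, Rivermont 3.135, Fernley 1.809, Ashgrove 2.183.
Rounding to the nearest integer gives Claybrook 2, Oakdale 3, Rivermont 3, Fernley 2, Ashgrove 2 — total 12, matching the house size, so no adjustment is needed.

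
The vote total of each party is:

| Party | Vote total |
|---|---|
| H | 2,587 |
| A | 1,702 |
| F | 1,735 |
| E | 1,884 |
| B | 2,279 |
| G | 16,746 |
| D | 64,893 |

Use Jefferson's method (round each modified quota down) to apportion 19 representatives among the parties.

H=0, A=0, F=0, E=0, B=0, G=4, D=15

Standard divisor 91826/19 ≈ 4832.947; standard quotas: H 0.535, A 0.352, F 0.359, E 0.390, B 0.472, G 3.465, D 13.427.
Rounding down gives 0, 0, 0, 0, 0, 3, 13 = 16 seats, so the divisor must be adjusted.
With modified divisor 4100: modified quotas H 0.631, A 0.415, F 0.423, E 0.460, B 0.556, G 4.084, D 15.828.
Rounding down: H 0, A 0, F 0, E 0, B 0, G 4, D 15 (total 19).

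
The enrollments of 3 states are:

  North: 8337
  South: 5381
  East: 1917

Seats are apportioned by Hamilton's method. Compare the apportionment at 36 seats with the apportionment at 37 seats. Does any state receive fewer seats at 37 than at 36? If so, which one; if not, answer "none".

East

At 36 seats: North 19, South 12, East 5.
At 37 seats: North 20, South 13, East 4.
East drops from 5 to 4.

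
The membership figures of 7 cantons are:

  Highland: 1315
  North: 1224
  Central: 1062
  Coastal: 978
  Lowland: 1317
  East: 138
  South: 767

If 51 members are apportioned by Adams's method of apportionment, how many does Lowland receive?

10

Standard divisor 6801/51 ≈ 133.353; standard quotas: Highland 9.861, North 9.179, Central 7.964, Coastal 7.334, Lowland 9.876, East 1.035, South 5.752.
Rounding up gives 10, 10, 8, 8, 10, 2, 6 = 54 seats, so the divisor must be adjusted.
With modified divisor 143: modified quotas Highland 9.196, North 8.559, Central 7.427, Coastal 6.839, Lowland 9.210, East 0.965, South 5.364.
Rounding up: Highland 10, North 9, Central 8, Coastal 7, Lowland 10, East 1, South 6 (total 51).
Lowland receives 10.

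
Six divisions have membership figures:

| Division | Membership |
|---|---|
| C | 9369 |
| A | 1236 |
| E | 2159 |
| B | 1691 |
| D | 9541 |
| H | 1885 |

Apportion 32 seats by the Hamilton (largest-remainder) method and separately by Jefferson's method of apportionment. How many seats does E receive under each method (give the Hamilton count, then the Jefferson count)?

Hamilton: C 12, A 1, E 3, B 2, D 12, H 2.
Jefferson: C 12, A 1, E 2, B 2, D 13, H 2.
E gets 3 under Hamilton and 2 under Jefferson.

3 and 2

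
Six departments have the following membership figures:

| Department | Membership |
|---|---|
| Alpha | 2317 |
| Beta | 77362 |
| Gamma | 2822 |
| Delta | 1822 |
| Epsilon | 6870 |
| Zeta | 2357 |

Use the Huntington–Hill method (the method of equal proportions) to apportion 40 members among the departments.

With divisor 2345: modified quotas Alpha 0.988, Beta 32.990, Gamma 1.203, Delta 0.777, Epsilon 2.930, Zeta 1.005.
Geometric-mean thresholds: Alpha (min 1), Beta √(32·33)=32.496, Gamma √(1·2)=1.414, Delta (min 1), Epsilon √(2·3)=2.449, Zeta √(1·2)=1.414.
Each quota rounded against its threshold gives Alpha 1, Beta 33, Gamma 1, Delta 1, Epsilon 3, Zeta 1 (total 40).

Alpha: 1; Beta: 33; Gamma: 1; Delta: 1; Epsilon: 3; Zeta: 1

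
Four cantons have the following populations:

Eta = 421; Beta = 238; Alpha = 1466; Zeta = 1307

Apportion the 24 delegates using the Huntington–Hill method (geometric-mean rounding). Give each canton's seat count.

With divisor 147: modified quotas Eta 2.864, Beta 1.619, Alpha 9.973, Zeta 8.891.
Geometric-mean thresholds: Eta √(2·3)=2.449, Beta √(1·2)=1.414, Alpha √(9·10)=9.487, Zeta √(8·9)=8.485.
Each quota rounded against its threshold gives Eta 3, Beta 2, Alpha 10, Zeta 9 (total 24).

Eta: 3, Beta: 2, Alpha: 10, Zeta: 9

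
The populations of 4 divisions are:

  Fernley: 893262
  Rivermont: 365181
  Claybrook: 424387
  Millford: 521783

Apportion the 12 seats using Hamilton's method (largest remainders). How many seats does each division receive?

Standard divisor: 2204613 ÷ 12 ≈ 183717.75.
Standard quotas: Fernley 4.8621, Rivermont 1.9877, Claybrook 2.3100, Millford 2.8401.
Lower quotas: Fernley 4, Rivermont 1, Claybrook 2, Millford 2 (sum 9, leaving 3 seats).
Remainders in descending order: Rivermont 0.9877, Fernley 0.8621, Millford 0.8401, Claybrook 0.3100.
Largest remainders: Rivermont, Fernley, Millford receive the extra seats.

Fernley 5; Rivermont 2; Claybrook 2; Millford 3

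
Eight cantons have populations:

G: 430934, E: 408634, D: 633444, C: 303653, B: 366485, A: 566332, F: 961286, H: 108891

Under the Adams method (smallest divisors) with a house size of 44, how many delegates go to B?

Standard divisor 3779659/44 ≈ 85901.341; standard quotas: G 5.017, E 4.757, D 7.374, C 3.535, B 4.266, A 6.593, F 11.191, H 1.268.
Rounding up gives 6, 5, 8, 4, 5, 7, 12, 2 = 49 seats, so the divisor must be adjusted.
With modified divisor 95300: modified quotas G 4.522, E 4.288, D 6.647, C 3.186, B 3.846, A 5.943, F 10.087, H 1.143.
Rounding up: G 5, E 5, D 7, C 4, B 4, A 6, F 11, H 2 (total 44).
B receives 4.

4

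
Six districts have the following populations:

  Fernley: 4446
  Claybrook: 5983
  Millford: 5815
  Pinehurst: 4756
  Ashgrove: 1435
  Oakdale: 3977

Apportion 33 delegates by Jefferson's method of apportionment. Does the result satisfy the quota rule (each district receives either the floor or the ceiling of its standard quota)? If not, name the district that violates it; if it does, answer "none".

none

Standard quotas: Fernley 5.555, Claybrook 7.475, Millford 7.265, Pinehurst 5.942, Ashgrove 1.793, Oakdale 4.969.
Jefferson allocation: Fernley 6, Claybrook 8, Millford 7, Pinehurst 6, Ashgrove 1, Oakdale 5.
Every allocation lies between the lower and upper quota.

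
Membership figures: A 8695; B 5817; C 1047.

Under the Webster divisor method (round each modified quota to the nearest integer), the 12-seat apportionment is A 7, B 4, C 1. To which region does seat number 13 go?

Priority for the next seat is population ÷ (current seats + 0.5).
Priorities: A 1159.333, B 1292.667, C 698.000.
Highest priority: B.

B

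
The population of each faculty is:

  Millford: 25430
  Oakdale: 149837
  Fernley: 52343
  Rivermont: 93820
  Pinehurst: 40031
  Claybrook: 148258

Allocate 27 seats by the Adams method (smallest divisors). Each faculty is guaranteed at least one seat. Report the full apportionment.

Standard divisor 509719/27 ≈ 18878.481; standard quotas: Millford 1.347, Oakdale 7.937, Fernley 2.773, Rivermont 4.970, Pinehurst 2.120, Claybrook 7.853.
Rounding up gives 2, 8, 3, 5, 3, 8 = 29 seats, so the divisor must be adjusted.
With modified divisor 21300: modified quotas Millford 1.194, Oakdale 7.035, Fernley 2.457, Rivermont 4.405, Pinehurst 1.879, Claybrook 6.960.
Rounding up: Millford 2, Oakdale 8, Fernley 3, Rivermont 5, Pinehurst 2, Claybrook 7 (total 27).

Millford=2; Oakdale=8; Fernley=3; Rivermont=5; Pinehurst=2; Claybrook=7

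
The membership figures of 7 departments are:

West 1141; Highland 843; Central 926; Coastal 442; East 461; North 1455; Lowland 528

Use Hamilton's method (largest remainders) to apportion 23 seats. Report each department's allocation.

Total 5796; standard divisor 5796/23 = 252.
Standard quotas: West 4.528, Highland 3.345, Central 3.675, Coastal 1.754, East 1.829, North 5.774, Lowland 2.095.
Lower quotas: West 4, Highland 3, Central 3, Coastal 1, East 1, North 5, Lowland 2 (sum 19, leaving 4 seats).
Remainders in descending order: East 0.829, North 0.774, Coastal 0.754, Central 0.675, West 0.528, Highland 0.345, Lowland 0.095.
The surplus seats go to East, North, Coastal, Central.

West 4; Highland 3; Central 4; Coastal 2; East 2; North 6; Lowland 2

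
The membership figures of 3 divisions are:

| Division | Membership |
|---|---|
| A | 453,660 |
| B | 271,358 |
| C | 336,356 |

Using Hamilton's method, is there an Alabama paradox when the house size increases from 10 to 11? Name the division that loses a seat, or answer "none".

At 10 seats: A 4, B 3, C 3.
At 11 seats: A 5, B 3, C 3.
No division's allocation decreased.

none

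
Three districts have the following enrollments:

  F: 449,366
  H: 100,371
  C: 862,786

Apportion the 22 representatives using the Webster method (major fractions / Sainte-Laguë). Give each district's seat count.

F: 7, H: 2, C: 13

Standard divisor 1412523/22 ≈ 64205.591; standard quotas: F 6.999, H 1.563, C 13.438.
Rounding to the nearest integer gives F 7, H 2, C 13 — total 22, matching the house size, so no adjustment is needed.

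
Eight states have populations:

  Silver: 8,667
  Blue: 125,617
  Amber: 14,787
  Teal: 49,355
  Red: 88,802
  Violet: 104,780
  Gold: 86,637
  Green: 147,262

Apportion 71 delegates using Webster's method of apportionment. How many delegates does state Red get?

Standard divisor 625907/71 ≈ 8815.592; standard quotas: Silver 0.983, Blue 14.249, Amber 1.677, Teal 5.599, Red 10.073, Violet 11.886, Gold 9.828, Green 16.705.
Rounding to the nearest integer gives 1, 14, 2, 6, 10, 12, 10, 17 = 72 seats, so the divisor must be adjusted.
With modified divisor 8939.57: modified quotas Silver 0.970, Blue 14.052, Amber 1.654, Teal 5.521, Red 9.934, Violet 11.721, Gold 9.691, Green 16.473.
Rounding to the nearest integer: Silver 1, Blue 14, Amber 2, Teal 6, Red 10, Violet 12, Gold 10, Green 16 (total 71).
Red receives 10.

10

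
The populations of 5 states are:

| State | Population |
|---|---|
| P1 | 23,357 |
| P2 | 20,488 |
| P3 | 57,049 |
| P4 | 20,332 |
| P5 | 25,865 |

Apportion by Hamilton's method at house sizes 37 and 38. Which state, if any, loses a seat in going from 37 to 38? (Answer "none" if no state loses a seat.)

none

At 37 seats: P1 6, P2 5, P3 14, P4 5, P5 7.
At 38 seats: P1 6, P2 5, P3 15, P4 5, P5 7.
No state's allocation decreased.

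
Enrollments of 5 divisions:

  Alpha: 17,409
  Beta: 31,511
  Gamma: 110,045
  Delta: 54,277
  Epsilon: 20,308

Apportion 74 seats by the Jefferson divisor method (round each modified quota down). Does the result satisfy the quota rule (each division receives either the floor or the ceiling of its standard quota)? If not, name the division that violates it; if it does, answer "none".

Gamma

Standard quotas: Alpha 5.516, Beta 9.984, Gamma 34.868, Delta 17.198, Epsilon 6.435.
Jefferson allocation: Alpha 5, Beta 10, Gamma 36, Delta 17, Epsilon 6.
Gamma has quota 34.868 (lower 34, upper 35) but receives 36 — outside the quota interval.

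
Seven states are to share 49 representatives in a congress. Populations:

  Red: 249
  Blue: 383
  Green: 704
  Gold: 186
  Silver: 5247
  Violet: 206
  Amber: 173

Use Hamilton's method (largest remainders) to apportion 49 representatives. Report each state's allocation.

The standard divisor is 7148/49 ≈ 145.878.
Standard quotas: Red 1.7069, Blue 2.6255, Green 4.8260, Gold 1.2750, Silver 35.9685, Violet 1.4121, Amber 1.1859.
Lower quotas: Red 1, Blue 2, Green 4, Gold 1, Silver 35, Violet 1, Amber 1 (sum 45, leaving 4 seats).
Remainders in descending order: Silver 0.9685, Green 0.8260, Red 0.7069, Blue 0.6255, Violet 0.4121, Gold 0.2750, Amber 0.1859.
Largest remainders: Silver, Green, Red, Blue receive the extra seats.

Red=2, Blue=3, Green=5, Gold=1, Silver=36, Violet=1, Amber=1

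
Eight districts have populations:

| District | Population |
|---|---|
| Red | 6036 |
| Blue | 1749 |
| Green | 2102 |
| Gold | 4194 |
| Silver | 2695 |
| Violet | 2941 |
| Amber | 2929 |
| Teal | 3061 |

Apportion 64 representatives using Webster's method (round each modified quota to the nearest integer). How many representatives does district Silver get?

7

Standard divisor 25707/64 ≈ 401.672; standard quotas: Red 15.027, Blue 4.354, Green 5.233, Gold 10.441, Silver 6.709, Violet 7.322, Amber 7.292, Teal 7.621.
Rounding to the nearest integer gives 15, 4, 5, 10, 7, 7, 7, 8 = 63 seats, so the divisor must be adjusted.
With modified divisor 396: modified quotas Red 15.242, Blue 4.417, Green 5.308, Gold 10.591, Silver 6.806, Violet 7.427, Amber 7.396, Teal 7.730.
Rounding to the nearest integer: Red 15, Blue 4, Green 5, Gold 11, Silver 7, Violet 7, Amber 7, Teal 8 (total 64).
Silver receives 7.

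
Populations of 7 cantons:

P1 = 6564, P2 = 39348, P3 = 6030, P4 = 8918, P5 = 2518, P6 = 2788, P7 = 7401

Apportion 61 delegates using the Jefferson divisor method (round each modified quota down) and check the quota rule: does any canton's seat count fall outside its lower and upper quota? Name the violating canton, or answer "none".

Standard quotas: P1 5.443, P2 32.626, P3 5.000, P4 7.395, P5 2.088, P6 2.312, P7 6.137.
Jefferson allocation: P1 5, P2 34, P3 5, P4 7, P5 2, P6 2, P7 6.
P2 has quota 32.626 (lower 32, upper 33) but receives 34 — outside the quota interval.

P2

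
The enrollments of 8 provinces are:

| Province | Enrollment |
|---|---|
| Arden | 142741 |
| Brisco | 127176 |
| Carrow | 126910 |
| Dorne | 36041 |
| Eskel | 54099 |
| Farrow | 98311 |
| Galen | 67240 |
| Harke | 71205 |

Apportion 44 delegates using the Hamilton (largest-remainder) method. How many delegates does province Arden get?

9

Total 723723; standard divisor 723723/44 ≈ 16448.25.
Standard quotas: Arden 8.6782, Brisco 7.7319, Carrow 7.7157, Dorne 2.1912, Eskel 3.2890, Farrow 5.9770, Galen 4.0880, Harke 4.3290.
Lower quotas: Arden 8, Brisco 7, Carrow 7, Dorne 2, Eskel 3, Farrow 5, Galen 4, Harke 4 (sum 40, leaving 4 seats).
Remainders in descending order: Farrow 0.9770, Brisco 0.7319, Carrow 0.7157, Arden 0.6782, Harke 0.3290, Eskel 0.2890, Dorne 0.1912, Galen 0.0880.
The surplus seats go to Farrow, Brisco, Carrow, Arden.
Arden receives 9.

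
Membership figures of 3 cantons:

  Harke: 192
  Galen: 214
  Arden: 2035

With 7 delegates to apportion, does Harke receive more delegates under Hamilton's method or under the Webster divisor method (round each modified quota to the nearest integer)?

Hamilton: Harke 0, Galen 1, Arden 6.
Webster: Harke 1, Galen 1, Arden 5.
Harke gets 0 under Hamilton and 1 under Webster.

Webster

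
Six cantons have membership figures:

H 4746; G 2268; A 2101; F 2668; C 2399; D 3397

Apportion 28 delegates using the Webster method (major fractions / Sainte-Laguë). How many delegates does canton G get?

Standard divisor 17579/28 ≈ 627.821; standard quotas: H 7.559, G 3.612, A 3.346, F 4.250, C 3.821, D 5.411.
Rounding to the nearest integer gives H 8, G 4, A 3, F 4, C 4, D 5 — total 28, matching the house size, so no adjustment is needed.
G receives 4.

4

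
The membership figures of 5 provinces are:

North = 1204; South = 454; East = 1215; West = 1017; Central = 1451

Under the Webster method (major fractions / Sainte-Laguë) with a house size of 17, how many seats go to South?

1

Standard divisor 5341/17 ≈ 314.176; standard quotas: North 3.832, South 1.445, East 3.867, West 3.237, Central 4.618.
Rounding to the nearest integer gives North 4, South 1, East 4, West 3, Central 5 — total 17, matching the house size, so no adjustment is needed.
South receives 1.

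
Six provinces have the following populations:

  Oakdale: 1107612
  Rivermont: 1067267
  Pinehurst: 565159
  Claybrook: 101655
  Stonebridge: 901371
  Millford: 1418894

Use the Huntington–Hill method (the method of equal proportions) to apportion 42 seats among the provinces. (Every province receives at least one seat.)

Oakdale 9, Rivermont 9, Pinehurst 5, Claybrook 1, Stonebridge 7, Millford 11

With divisor 124639: modified quotas Oakdale 8.887, Rivermont 8.563, Pinehurst 4.534, Claybrook 0.816, Stonebridge 7.232, Millford 11.384.
Geometric-mean thresholds: Oakdale √(8·9)=8.485, Rivermont √(8·9)=8.485, Pinehurst √(4·5)=4.472, Claybrook (min 1), Stonebridge √(7·8)=7.483, Millford √(11·12)=11.489.
Each quota rounded against its threshold gives Oakdale 9, Rivermont 9, Pinehurst 5, Claybrook 1, Stonebridge 7, Millford 11 (total 42).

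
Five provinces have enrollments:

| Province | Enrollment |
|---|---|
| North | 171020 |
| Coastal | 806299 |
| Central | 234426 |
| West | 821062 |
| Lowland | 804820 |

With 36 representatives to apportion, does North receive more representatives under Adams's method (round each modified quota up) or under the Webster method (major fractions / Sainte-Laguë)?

Adams

Adams: North 3, Coastal 10, Central 3, West 10, Lowland 10.
Webster: North 2, Coastal 10, Central 3, West 11, Lowland 10.
North gets 3 under Adams and 2 under Webster.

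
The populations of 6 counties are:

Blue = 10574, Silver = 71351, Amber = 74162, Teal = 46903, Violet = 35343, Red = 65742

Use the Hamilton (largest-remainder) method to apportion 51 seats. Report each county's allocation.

Standard divisor: 304075 ÷ 51 ≈ 5962.255.
Standard quotas: Blue 1.7735, Silver 11.9671, Amber 12.4386, Teal 7.8667, Violet 5.9278, Red 11.0264.
Lower quotas: Blue 1, Silver 11, Amber 12, Teal 7, Violet 5, Red 11 (sum 47, leaving 4 seats).
Remainders in descending order: Silver 0.9671, Violet 0.9278, Teal 0.8667, Blue 0.7735, Amber 0.4386, Red 0.0264.
Largest remainders: Silver, Violet, Teal, Blue receive the extra seats.

Blue=2, Silver=12, Amber=12, Teal=8, Violet=6, Red=11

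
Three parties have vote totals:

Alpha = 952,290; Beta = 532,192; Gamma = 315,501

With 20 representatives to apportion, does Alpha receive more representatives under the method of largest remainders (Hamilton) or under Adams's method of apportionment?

Hamilton

Hamilton: Alpha 11, Beta 6, Gamma 3.
Adams: Alpha 10, Beta 6, Gamma 4.
Alpha gets 11 under Hamilton and 10 under Adams.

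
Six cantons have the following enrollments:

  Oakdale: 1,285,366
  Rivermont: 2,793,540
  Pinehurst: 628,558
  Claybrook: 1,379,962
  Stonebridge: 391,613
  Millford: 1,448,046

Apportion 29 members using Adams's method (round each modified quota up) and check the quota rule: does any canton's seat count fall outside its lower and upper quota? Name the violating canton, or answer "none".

Rivermont

Standard quotas: Oakdale 4.702, Rivermont 10.220, Pinehurst 2.299, Claybrook 5.048, Stonebridge 1.433, Millford 5.297.
Adams allocation: Oakdale 5, Rivermont 9, Pinehurst 3, Claybrook 5, Stonebridge 2, Millford 5.
Rivermont has quota 10.220 (lower 10, upper 11) but receives 9 — outside the quota interval.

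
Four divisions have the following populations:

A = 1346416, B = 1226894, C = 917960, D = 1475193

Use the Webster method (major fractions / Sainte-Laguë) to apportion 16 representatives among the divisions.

Standard divisor 4966463/16 ≈ 310403.938; standard quotas: A 4.338, B 3.953, C 2.957, D 4.752.
Rounding to the nearest integer gives A 4, B 4, C 3, D 5 — total 16, matching the house size, so no adjustment is needed.

A: 4, B: 4, C: 3, D: 5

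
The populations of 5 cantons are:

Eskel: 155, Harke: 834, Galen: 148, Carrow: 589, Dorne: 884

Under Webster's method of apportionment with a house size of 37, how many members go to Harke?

Standard divisor 2610/37 ≈ 70.541; standard quotas: Eskel 2.197, Harke 11.823, Galen 2.098, Carrow 8.350, Dorne 12.532.
Rounding to the nearest integer gives Eskel 2, Harke 12, Galen 2, Carrow 8, Dorne 13 — total 37, matching the house size, so no adjustment is needed.
Harke receives 12.

12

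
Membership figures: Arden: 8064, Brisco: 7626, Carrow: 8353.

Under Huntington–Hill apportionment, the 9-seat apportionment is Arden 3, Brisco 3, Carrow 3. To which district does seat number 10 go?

Carrow

Priority for the next seat is population ÷ (√(s·(s+1))).
Priorities: Arden 2327.876, Brisco 2201.437, Carrow 2411.303.
Highest priority: Carrow.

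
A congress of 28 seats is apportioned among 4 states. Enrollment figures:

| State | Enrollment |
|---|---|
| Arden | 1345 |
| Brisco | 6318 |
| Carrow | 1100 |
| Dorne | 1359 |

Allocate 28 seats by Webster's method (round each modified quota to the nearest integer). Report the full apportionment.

Standard divisor 10122/28 ≈ 361.5; standard quotas: Arden 3.721, Brisco 17.477, Carrow 3.043, Dorne 3.759.
Rounding to the nearest integer gives Arden 4, Brisco 17, Carrow 3, Dorne 4 — total 28, matching the house size, so no adjustment is needed.

Arden 4, Brisco 17, Carrow 3, Dorne 4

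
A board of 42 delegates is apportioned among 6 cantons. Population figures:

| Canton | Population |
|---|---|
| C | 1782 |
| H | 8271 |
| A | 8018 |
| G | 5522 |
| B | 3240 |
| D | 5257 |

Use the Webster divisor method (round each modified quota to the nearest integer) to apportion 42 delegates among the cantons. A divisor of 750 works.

C=2, H=11, A=11, G=7, B=4, D=7

With modified divisor 750: modified quotas C 2.376, H 11.028, A 10.691, G 7.363, B 4.320, D 7.009.
Rounding to the nearest integer: C 2, H 11, A 11, G 7, B 4, D 7 (total 42).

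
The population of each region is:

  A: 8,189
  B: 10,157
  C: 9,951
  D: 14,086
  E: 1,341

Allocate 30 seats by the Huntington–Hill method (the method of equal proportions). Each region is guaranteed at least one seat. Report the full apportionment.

A 6, B 7, C 7, D 9, E 1

With divisor 1490: modified quotas A 5.496, B 6.817, C 6.679, D 9.454, E 0.900.
Geometric-mean thresholds: A √(5·6)=5.477, B √(6·7)=6.481, C √(6·7)=6.481, D √(9·10)=9.487, E (min 1).
Each quota rounded against its threshold gives A 6, B 7, C 7, D 9, E 1 (total 30).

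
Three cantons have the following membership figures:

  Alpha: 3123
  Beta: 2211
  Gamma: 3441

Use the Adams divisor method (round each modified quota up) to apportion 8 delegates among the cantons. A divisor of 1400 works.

With modified divisor 1400: modified quotas Alpha 2.231, Beta 1.579, Gamma 2.458.
Rounding up: Alpha 3, Beta 2, Gamma 3 (total 8).

Alpha=3; Beta=2; Gamma=3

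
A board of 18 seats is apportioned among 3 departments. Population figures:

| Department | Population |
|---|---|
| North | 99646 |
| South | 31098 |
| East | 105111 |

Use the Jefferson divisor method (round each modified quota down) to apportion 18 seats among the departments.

Standard divisor 235855/18 ≈ 13103.056; standard quotas: North 7.605, South 2.373, East 8.022.
Rounding down gives 7, 2, 8 = 17 seats, so the divisor must be adjusted.
With modified divisor 12100: modified quotas North 8.235, South 2.570, East 8.687.
Rounding down: North 8, South 2, East 8 (total 18).

North=8, South=2, East=8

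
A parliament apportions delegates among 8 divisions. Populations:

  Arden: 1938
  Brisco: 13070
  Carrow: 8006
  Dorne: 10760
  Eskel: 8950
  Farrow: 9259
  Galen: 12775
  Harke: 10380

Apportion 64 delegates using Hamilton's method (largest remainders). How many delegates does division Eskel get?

7

Standard divisor: 75138 ÷ 64 ≈ 1174.031.
Standard quotas: Arden 1.6507, Brisco 11.1326, Carrow 6.8192, Dorne 9.1650, Eskel 7.6233, Farrow 7.8865, Galen 10.8813, Harke 8.8413.
Lower quotas: Arden 1, Brisco 11, Carrow 6, Dorne 9, Eskel 7, Farrow 7, Galen 10, Harke 8 (sum 59, leaving 5 seats).
Remainders in descending order: Farrow 0.8865, Galen 0.8813, Harke 0.8413, Carrow 0.8192, Arden 0.6507, Eskel 0.6233, Dorne 0.1650, Brisco 0.1326.
The surplus seats go to Farrow, Galen, Harke, Carrow, Arden.
Eskel receives 7.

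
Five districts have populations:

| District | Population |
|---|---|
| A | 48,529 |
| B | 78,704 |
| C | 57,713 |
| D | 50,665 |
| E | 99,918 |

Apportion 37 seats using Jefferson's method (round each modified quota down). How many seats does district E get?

Standard divisor 335529/37 ≈ 9068.351; standard quotas: A 5.351, B 8.679, C 6.364, D 5.587, E 11.018.
Rounding down gives 5, 8, 6, 5, 11 = 35 seats, so the divisor must be adjusted.
With modified divisor 8400: modified quotas A 5.777, B 9.370, C 6.871, D 6.032, E 11.895.
Rounding down: A 5, B 9, C 6, D 6, E 11 (total 37).
E receives 11.

11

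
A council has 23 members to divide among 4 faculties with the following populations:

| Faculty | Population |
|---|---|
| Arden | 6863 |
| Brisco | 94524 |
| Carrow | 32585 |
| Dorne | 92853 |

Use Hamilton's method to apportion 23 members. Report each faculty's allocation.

Standard divisor: 226825 ÷ 23 ≈ 9861.957.
Standard quotas: Arden 0.6959, Brisco 9.5847, Carrow 3.3041, Dorne 9.4153.
Lower quotas: Arden 0, Brisco 9, Carrow 3, Dorne 9 (sum 21, leaving 2 seats).
Remainders in descending order: Arden 0.6959, Brisco 0.5847, Dorne 0.4153, Carrow 0.3041.
The surplus seats go to Arden, Brisco.

Arden 1, Brisco 10, Carrow 3, Dorne 9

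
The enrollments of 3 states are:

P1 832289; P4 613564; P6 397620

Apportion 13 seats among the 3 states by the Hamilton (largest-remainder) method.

The standard divisor is 1843473/13 ≈ 141805.615.
Standard quotas: P1 5.8692, P4 4.3268, P6 2.8040.
Lower quotas: P1 5, P4 4, P6 2 (sum 11, leaving 2 seats).
Remainders in descending order: P1 0.8692, P6 0.8040, P4 0.3268.
The surplus seats go to P1, P6.

P1 6; P4 4; P6 3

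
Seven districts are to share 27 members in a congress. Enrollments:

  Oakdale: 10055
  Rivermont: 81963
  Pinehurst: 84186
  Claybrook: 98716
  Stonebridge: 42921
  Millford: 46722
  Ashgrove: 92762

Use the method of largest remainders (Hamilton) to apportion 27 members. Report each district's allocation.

The standard divisor is 457325/27 ≈ 16937.963.
Standard quotas: Oakdale 0.5936, Rivermont 4.8390, Pinehurst 4.9703, Claybrook 5.8281, Stonebridge 2.5340, Millford 2.7584, Ashgrove 5.4766.
Lower quotas: Oakdale 0, Rivermont 4, Pinehurst 4, Claybrook 5, Stonebridge 2, Millford 2, Ashgrove 5 (sum 22, leaving 5 seats).
Remainders in descending order: Pinehurst 0.9703, Rivermont 0.8390, Claybrook 0.8281, Millford 0.7584, Oakdale 0.5936, Stonebridge 0.5340, Ashgrove 0.4766.
Largest remainders: Pinehurst, Rivermont, Claybrook, Millford, Oakdale receive the extra seats.

Oakdale: 1, Rivermont: 5, Pinehurst: 5, Claybrook: 6, Stonebridge: 2, Millford: 3, Ashgrove: 5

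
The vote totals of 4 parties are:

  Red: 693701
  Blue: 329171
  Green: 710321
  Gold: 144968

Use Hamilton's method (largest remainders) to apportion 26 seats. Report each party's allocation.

Red=10, Blue=4, Green=10, Gold=2

The standard divisor is 1878161/26 ≈ 72236.962.
Standard quotas: Red 9.6031, Blue 4.5568, Green 9.8332, Gold 2.0068.
Lower quotas: Red 9, Blue 4, Green 9, Gold 2 (sum 24, leaving 2 seats).
Remainders in descending order: Green 0.8332, Red 0.6031, Blue 0.5568, Gold 0.0068.
The surplus seats go to Green, Red.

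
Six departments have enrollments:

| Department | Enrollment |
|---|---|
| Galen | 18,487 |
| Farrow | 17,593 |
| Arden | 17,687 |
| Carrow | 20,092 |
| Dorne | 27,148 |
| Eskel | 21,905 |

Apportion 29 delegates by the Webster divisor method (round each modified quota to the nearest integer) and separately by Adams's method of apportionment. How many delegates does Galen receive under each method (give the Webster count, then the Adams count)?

4 and 5

Webster: Galen 4, Farrow 4, Arden 4, Carrow 5, Dorne 7, Eskel 5.
Adams: Galen 5, Farrow 4, Arden 4, Carrow 5, Dorne 6, Eskel 5.
Galen gets 4 under Webster and 5 under Adams.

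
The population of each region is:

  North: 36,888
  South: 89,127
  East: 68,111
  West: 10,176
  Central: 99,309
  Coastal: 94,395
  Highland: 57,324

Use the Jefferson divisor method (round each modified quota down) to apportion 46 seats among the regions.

Standard divisor 455330/46 ≈ 9898.478; standard quotas: North 3.727, South 9.004, East 6.881, West 1.028, Central 10.033, Coastal 9.536, Highland 5.791.
Rounding down gives 3, 9, 6, 1, 10, 9, 5 = 43 seats, so the divisor must be adjusted.
With modified divisor 9300: modified quotas North 3.966, South 9.584, East 7.324, West 1.094, Central 10.678, Coastal 10.150, Highland 6.164.
Rounding down: North 3, South 9, East 7, West 1, Central 10, Coastal 10, Highland 6 (total 46).

North 3, South 9, East 7, West 1, Central 10, Coastal 10, Highland 6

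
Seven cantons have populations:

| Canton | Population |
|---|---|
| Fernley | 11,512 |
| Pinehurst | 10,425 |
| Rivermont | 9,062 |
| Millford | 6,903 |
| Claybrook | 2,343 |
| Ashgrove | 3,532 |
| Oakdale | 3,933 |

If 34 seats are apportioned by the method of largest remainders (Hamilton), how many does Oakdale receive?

3

The standard divisor is 47710/34 ≈ 1403.235.
Standard quotas: Fernley 8.2039, Pinehurst 7.4293, Rivermont 6.4579, Millford 4.9193, Claybrook 1.6697, Ashgrove 2.5170, Oakdale 2.8028.
Lower quotas: Fernley 8, Pinehurst 7, Rivermont 6, Millford 4, Claybrook 1, Ashgrove 2, Oakdale 2 (sum 30, leaving 4 seats).
Remainders in descending order: Millford 0.9193, Oakdale 0.8028, Claybrook 0.6697, Ashgrove 0.5170, Rivermont 0.4579, Pinehurst 0.4293, Fernley 0.2039.
Largest remainders: Millford, Oakdale, Claybrook, Ashgrove receive the extra seats.
Oakdale receives 3.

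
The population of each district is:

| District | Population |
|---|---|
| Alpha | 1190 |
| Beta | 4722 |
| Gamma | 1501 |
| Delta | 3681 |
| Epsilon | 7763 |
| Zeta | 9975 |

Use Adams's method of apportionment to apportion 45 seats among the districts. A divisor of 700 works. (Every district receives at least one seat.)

Alpha 2, Beta 7, Gamma 3, Delta 6, Epsilon 12, Zeta 15

With modified divisor 700: modified quotas Alpha 1.700, Beta 6.746, Gamma 2.144, Delta 5.259, Epsilon 11.090, Zeta 14.250.
Rounding up: Alpha 2, Beta 7, Gamma 3, Delta 6, Epsilon 12, Zeta 15 (total 45).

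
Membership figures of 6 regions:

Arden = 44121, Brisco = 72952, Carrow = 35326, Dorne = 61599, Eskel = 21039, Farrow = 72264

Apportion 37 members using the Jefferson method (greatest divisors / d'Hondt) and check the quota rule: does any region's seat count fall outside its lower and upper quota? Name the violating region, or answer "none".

Standard quotas: Arden 5.312, Brisco 8.784, Carrow 4.253, Dorne 7.417, Eskel 2.533, Farrow 8.701.
Jefferson allocation: Arden 5, Brisco 9, Carrow 4, Dorne 8, Eskel 2, Farrow 9.
Every allocation lies between the lower and upper quota.

none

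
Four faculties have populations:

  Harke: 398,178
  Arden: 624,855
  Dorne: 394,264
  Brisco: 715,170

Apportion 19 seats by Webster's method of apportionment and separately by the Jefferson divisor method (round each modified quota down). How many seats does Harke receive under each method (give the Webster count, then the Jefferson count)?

4 and 3

Webster: Harke 4, Arden 6, Dorne 3, Brisco 6.
Jefferson: Harke 3, Arden 6, Dorne 3, Brisco 7.
Harke gets 4 under Webster and 3 under Jefferson.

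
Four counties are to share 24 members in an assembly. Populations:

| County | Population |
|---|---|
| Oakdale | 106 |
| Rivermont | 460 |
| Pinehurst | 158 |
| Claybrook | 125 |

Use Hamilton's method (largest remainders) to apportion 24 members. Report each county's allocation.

Oakdale 3, Rivermont 13, Pinehurst 4, Claybrook 4

The standard divisor is 849/24 ≈ 35.375.
Standard quotas: Oakdale 2.996, Rivermont 13.004, Pinehurst 4.466, Claybrook 3.534.
Lower quotas: Oakdale 2, Rivermont 13, Pinehurst 4, Claybrook 3 (sum 22, leaving 2 seats).
Remainders in descending order: Oakdale 0.996, Claybrook 0.534, Pinehurst 0.466, Rivermont 0.004.
The surplus seats go to Oakdale, Claybrook.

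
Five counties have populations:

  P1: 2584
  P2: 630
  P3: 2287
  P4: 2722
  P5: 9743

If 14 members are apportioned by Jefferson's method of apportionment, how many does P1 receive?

2

Standard divisor 17966/14 ≈ 1283.286; standard quotas: P1 2.014, P2 0.491, P3 1.782, P4 2.121, P5 7.592.
Rounding down gives 2, 0, 1, 2, 7 = 12 seats, so the divisor must be adjusted.
With modified divisor 1100: modified quotas P1 2.349, P2 0.573, P3 2.079, P4 2.475, P5 8.857.
Rounding down: P1 2, P2 0, P3 2, P4 2, P5 8 (total 14).
P1 receives 2.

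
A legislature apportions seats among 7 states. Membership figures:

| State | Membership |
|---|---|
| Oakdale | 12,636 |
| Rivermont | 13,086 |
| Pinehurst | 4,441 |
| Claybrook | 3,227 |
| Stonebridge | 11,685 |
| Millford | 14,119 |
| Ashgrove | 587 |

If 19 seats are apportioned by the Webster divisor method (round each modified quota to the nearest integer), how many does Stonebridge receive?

Standard divisor 59781/19 ≈ 3146.368; standard quotas: Oakdale 4.016, Rivermont 4.159, Pinehurst 1.411, Claybrook 1.026, Stonebridge 3.714, Millford 4.487, Ashgrove 0.187.
Rounding to the nearest integer gives 4, 4, 1, 1, 4, 4, 0 = 18 seats, so the divisor must be adjusted.
With modified divisor 3050: modified quotas Oakdale 4.143, Rivermont 4.290, Pinehurst 1.456, Claybrook 1.058, Stonebridge 3.831, Millford 4.629, Ashgrove 0.192.
Rounding to the nearest integer: Oakdale 4, Rivermont 4, Pinehurst 1, Claybrook 1, Stonebridge 4, Millford 5, Ashgrove 0 (total 19).
Stonebridge receives 4.

4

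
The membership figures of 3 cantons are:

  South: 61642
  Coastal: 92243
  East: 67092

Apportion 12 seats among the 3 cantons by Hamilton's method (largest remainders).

South 3, Coastal 5, East 4

Total 220977; standard divisor 220977/12 ≈ 18414.75.
Standard quotas: South 3.3474, Coastal 5.0092, East 3.6434.
Lower quotas: South 3, Coastal 5, East 3 (sum 11, leaving 1 seat).
Remainders in descending order: East 0.6434, South 0.3474, Coastal 0.0092.
The surplus seat goes to East.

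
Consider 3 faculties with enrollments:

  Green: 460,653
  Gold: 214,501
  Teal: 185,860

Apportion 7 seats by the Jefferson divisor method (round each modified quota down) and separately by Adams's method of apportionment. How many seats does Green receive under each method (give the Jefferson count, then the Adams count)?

Jefferson: Green 4, Gold 2, Teal 1.
Adams: Green 3, Gold 2, Teal 2.
Green gets 4 under Jefferson and 3 under Adams.

4 and 3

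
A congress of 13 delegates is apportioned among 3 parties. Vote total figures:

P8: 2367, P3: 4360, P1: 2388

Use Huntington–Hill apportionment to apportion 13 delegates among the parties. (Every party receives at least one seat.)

P8: 3, P3: 6, P1: 4

With divisor 686: modified quotas P8 3.450, P3 6.356, P1 3.481.
Geometric-mean thresholds: P8 √(3·4)=3.464, P3 √(6·7)=6.481, P1 √(3·4)=3.464.
Each quota rounded against its threshold gives P8 3, P3 6, P1 4 (total 13).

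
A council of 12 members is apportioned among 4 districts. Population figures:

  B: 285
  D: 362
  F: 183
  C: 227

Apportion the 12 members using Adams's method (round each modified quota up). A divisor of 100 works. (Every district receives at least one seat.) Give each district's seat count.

With modified divisor 100: modified quotas B 2.850, D 3.620, F 1.830, C 2.270.
Rounding up: B 3, D 4, F 2, C 3 (total 12).

B 3, D 4, F 2, C 3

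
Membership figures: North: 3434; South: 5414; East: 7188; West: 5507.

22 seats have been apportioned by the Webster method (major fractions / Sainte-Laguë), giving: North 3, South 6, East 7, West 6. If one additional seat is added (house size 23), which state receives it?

North

Priority for the next seat is population ÷ (current seats + 0.5).
Priorities: North 981.143, South 832.923, East 958.400, West 847.231.
Highest priority: North.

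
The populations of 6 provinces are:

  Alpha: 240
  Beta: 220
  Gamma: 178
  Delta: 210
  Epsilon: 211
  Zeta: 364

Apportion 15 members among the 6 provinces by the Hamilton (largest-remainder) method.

The standard divisor is 1423/15 ≈ 94.867.
Standard quotas: Alpha 2.530, Beta 2.319, Gamma 1.876, Delta 2.214, Epsilon 2.224, Zeta 3.837.
Lower quotas: Alpha 2, Beta 2, Gamma 1, Delta 2, Epsilon 2, Zeta 3 (sum 12, leaving 3 seats).
Remainders in descending order: Gamma 0.876, Zeta 0.837, Alpha 0.530, Beta 0.319, Epsilon 0.224, Delta 0.214.
Largest remainders: Gamma, Zeta, Alpha receive the extra seats.

Alpha 3, Beta 2, Gamma 2, Delta 2, Epsilon 2, Zeta 4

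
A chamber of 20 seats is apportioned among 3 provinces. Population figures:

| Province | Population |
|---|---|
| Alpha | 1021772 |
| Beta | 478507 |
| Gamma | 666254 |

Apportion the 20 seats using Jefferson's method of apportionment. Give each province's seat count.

Standard divisor 2166533/20 ≈ 108326.65; standard quotas: Alpha 9.432, Beta 4.417, Gamma 6.150.
Rounding down gives 9, 4, 6 = 19 seats, so the divisor must be adjusted.
With modified divisor 98900: modified quotas Alpha 10.331, Beta 4.838, Gamma 6.737.
Rounding down: Alpha 10, Beta 4, Gamma 6 (total 20).

Alpha 10, Beta 4, Gamma 6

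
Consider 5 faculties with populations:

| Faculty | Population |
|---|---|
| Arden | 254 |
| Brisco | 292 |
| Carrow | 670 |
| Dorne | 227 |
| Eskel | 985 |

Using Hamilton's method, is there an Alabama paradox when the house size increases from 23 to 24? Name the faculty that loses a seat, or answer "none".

Arden

At 23 seats: Arden 3, Brisco 3, Carrow 6, Dorne 2, Eskel 9.
At 24 seats: Arden 2, Brisco 3, Carrow 7, Dorne 2, Eskel 10.
Arden drops from 3 to 2.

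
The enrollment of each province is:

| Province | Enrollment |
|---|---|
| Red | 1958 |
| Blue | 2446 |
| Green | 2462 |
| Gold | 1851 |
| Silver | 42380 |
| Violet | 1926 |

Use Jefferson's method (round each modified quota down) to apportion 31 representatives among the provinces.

Red 1, Blue 1, Green 1, Gold 1, Silver 26, Violet 1

Standard divisor 53023/31 ≈ 1710.419; standard quotas: Red 1.145, Blue 1.430, Green 1.439, Gold 1.082, Silver 24.778, Violet 1.126.
Rounding down gives 1, 1, 1, 1, 24, 1 = 29 seats, so the divisor must be adjusted.
With modified divisor 1600: modified quotas Red 1.224, Blue 1.529, Green 1.539, Gold 1.157, Silver 26.488, Violet 1.204.
Rounding down: Red 1, Blue 1, Green 1, Gold 1, Silver 26, Violet 1 (total 31).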